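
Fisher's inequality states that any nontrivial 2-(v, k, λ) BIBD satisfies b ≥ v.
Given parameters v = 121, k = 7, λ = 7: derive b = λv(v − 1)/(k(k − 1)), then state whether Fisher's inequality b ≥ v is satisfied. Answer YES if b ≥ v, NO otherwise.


r = λ(v − 1)/(k − 1) = 7·120/6 = 140.
b = vr/k = 121·140/7 = 2420.
Fisher's inequality: b ≥ v ⇔ 2420 ≥ 121? YES.

YES


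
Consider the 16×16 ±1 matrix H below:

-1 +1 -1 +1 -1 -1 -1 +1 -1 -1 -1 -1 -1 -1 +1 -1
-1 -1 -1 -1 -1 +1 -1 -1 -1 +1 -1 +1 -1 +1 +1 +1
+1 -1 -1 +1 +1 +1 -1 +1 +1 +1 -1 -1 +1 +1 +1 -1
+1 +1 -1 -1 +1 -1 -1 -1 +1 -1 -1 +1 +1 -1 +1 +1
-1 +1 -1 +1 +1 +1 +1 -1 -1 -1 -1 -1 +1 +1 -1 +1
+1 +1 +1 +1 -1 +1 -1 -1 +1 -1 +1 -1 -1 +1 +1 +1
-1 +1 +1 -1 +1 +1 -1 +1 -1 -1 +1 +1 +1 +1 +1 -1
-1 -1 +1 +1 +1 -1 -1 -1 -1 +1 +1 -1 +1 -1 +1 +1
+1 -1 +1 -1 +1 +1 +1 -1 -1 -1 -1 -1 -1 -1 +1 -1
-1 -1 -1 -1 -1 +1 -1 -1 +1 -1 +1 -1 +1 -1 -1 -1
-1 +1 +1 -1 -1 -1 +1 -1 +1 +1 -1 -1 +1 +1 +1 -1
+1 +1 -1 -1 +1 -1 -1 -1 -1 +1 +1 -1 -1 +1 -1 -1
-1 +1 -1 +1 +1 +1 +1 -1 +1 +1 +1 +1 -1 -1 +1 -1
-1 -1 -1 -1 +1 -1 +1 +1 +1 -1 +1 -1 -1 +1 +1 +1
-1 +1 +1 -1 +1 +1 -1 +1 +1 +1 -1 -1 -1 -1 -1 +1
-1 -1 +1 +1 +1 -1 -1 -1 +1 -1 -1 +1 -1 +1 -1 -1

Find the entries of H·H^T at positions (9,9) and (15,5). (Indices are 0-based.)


Row 5 of H: [1, 1, 1, 1, -1, 1, -1, -1, 1, -1, 1, -1, -1, 1, 1, 1].
Row 9 of H: [-1, -1, -1, -1, -1, 1, -1, -1, 1, -1, 1, -1, 1, -1, -1, -1].
Row 15 of H: [-1, -1, 1, 1, 1, -1, -1, -1, 1, -1, -1, 1, -1, 1, -1, -1].
(H·H^T)[9][9] = Σ_j H[9][j]·H[9][j] = (-1)² + (-1)² + (-1)² + (-1)² + (-1)² + (1)² + (-1)² + (-1)² + (1)² + (-1)² + (1)² + (-1)² + (1)² + (-1)² + (-1)² + (-1)² = 1 + 1 + 1 + 1 + 1 + 1 + 1 + 1 + 1 + 1 + 1 + 1 + 1 + 1 + 1 + 1 = 16.
(H·H^T)[15][5] = Σ_j H[15][j]·H[5][j] = (-1)·(1) + (-1)·(1) + (1)·(1) + (1)·(1) + (1)·(-1) + (-1)·(1) + (-1)·(-1) + (-1)·(-1) + (1)·(1) + (-1)·(-1) + (-1)·(1) + (1)·(-1) + (-1)·(-1) + (1)·(1) + (-1)·(1) + (-1)·(1) = -1 + -1 + 1 + 1 + -1 + -1 + 1 + 1 + 1 + 1 + -1 + -1 + 1 + 1 + -1 + -1 = 0.
So rows 15 and 5 are orthogonal; the diagonal entry equals n = 16.

(9,9) entry = 16; (15,5) entry = 0.


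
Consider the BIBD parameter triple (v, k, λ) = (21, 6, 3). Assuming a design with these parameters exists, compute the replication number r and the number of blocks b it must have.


Any 2-(v, k, λ) BIBD satisfies two necessary conditions:
  (i)  Each point sits in r blocks, and counting incidences through any fixed point gives r(k − 1) = λ(v − 1), so r = λ(v − 1)/(k − 1).
  (ii) Total incidences bk = vr, so b = vr/k.
Step 1: r = λ(v − 1)/(k − 1) = 3·(21 − 1)/(6 − 1) = 3·20/5 = 60/5 = 12.
Step 2: b = vr/k = 21·12/6 = 252/6 = 42.
Check integrality: r = 12 ∈ Z ✓, b = 42 ∈ Z ✓.
(These identities are necessary conditions: they determine r and b for any design with these parameters, but do not by themselves prove that one exists.)

r = 12, b = 42.


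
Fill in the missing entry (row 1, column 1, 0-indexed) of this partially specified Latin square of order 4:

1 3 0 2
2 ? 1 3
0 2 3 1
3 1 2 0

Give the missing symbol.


Row 1 contains symbols [1, 2, 3] — missing [0].
Column 1 contains symbols [1, 2, 3] — missing [0].
The missing symbol must appear in both missing sets; intersection = [0].
Therefore the hidden value is 0.

Missing value = 0.


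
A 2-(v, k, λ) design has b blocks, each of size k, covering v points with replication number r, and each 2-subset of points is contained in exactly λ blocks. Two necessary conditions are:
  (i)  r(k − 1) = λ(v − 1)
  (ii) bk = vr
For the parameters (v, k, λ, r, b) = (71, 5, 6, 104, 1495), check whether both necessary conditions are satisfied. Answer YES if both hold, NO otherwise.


Condition (i): r(k − 1) = 104·4 = 416; λ(v − 1) = 6·70 = 420. Match? NO.
Condition (ii): bk = 1495·5 = 7475; vr = 71·104 = 7384. Match? NO.
Both conditions hold? NO.

NO


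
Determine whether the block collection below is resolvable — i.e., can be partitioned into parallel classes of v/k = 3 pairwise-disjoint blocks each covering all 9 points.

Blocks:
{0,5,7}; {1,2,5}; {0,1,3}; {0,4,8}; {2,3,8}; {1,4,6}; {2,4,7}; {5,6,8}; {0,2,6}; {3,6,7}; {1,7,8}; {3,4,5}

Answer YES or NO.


v = 9, block size k = 3, number of blocks = 12.
For resolvability, blocks must partition into parallel classes of size v/k = 3.
Total blocks must therefore be a multiple of 3: 12 = 3·4 + 0 ⇒ divisible ✓.
Greedy packing gives 4 candidate class(es). Each should be a full parallel class (size 3, covers all 9 points).
  Class 1 (3 blocks): {0,5,7}; {2,3,8}; {1,4,6}. Points covered: [0, 1, 2, 3, 4, 5, 6, 7, 8].
  Class 2 (3 blocks): {1,2,5}; {0,4,8}; {3,6,7}. Points covered: [0, 1, 2, 3, 4, 5, 6, 7, 8].
  Class 3 (3 blocks): {0,1,3}; {2,4,7}; {5,6,8}. Points covered: [0, 1, 2, 3, 4, 5, 6, 7, 8].
  Class 4 (3 blocks): {0,2,6}; {1,7,8}; {3,4,5}. Points covered: [0, 1, 2, 3, 4, 5, 6, 7, 8].
All classes full (size 3)? YES. All classes cover every point? YES.
Resolvable? YES.

YES


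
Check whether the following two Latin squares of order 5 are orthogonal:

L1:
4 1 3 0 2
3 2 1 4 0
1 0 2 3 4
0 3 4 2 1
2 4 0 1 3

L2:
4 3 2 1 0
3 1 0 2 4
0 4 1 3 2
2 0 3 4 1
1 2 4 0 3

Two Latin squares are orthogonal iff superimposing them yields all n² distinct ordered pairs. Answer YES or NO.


Form the n² = 25 superimposed pairs (L1[i][j], L2[i][j]), row by row (rows and columns indexed from 0):
row 0: (4,4) (1,3) (3,2) (0,1) (2,0)
row 1: (3,3) (2,1) (1,0) (4,2) (0,4)
row 2: (1,0) (0,4) (2,1) (3,3) (4,2)
row 3: (0,2) (3,0) (4,3) (2,4) (1,1)
row 4: (2,1) (4,2) (0,4) (1,0) (3,3)
Orthogonality requires all 25 pairs distinct.
But the pair (1,0) repeats: cell (1,2) has L1 = 1, L2 = 0, and cell (2,0) has L1 = 1, L2 = 0.
A repeated pair means some other pair never occurs (only 15 distinct pairs out of 25), so the squares are not orthogonal.
Conclusion: NO.

NO


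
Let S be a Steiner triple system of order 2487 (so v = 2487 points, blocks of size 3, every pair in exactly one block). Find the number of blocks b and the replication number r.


An STS(v) is a 2-(v, 3, 1) BIBD: block size k = 3, λ = 1.
Replication: r(k − 1) = λ(v − 1) ⇒ r·2 = 2487 − 1 = 2486 ⇒ r = 1243.
Block count: bk = vr ⇒ b·3 = 2487·1243 = 3091341 ⇒ b = 1030447.

r = 1243, b = 1030447.


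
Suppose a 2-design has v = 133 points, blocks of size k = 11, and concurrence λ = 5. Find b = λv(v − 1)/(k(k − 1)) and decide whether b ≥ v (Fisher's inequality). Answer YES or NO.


b = λv(v − 1)/(k(k − 1)) = 5·133·132/(11·10) = 87780/110 = 798.
Compare with v = 133: b ≥ v, so Fisher's inequality holds.

YES


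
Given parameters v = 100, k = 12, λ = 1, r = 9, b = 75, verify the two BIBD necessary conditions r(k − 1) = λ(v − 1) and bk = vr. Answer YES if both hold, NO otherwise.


Condition (i): r(k − 1) = 9·11 = 99; λ(v − 1) = 1·99 = 99. Match? YES.
Condition (ii): bk = 75·12 = 900; vr = 100·9 = 900. Match? YES.
Both conditions hold? YES.

YES


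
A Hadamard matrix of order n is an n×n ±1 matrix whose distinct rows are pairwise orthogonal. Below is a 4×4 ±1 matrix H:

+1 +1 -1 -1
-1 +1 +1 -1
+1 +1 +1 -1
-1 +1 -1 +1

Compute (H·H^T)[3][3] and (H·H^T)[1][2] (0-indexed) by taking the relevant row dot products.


Row 1 of H: [-1, 1, 1, -1].
Row 2 of H: [1, 1, 1, -1].
Row 3 of H: [-1, 1, -1, 1].
(H·H^T)[3][3] = Σ_j H[3][j]·H[3][j] = (-1)² + (1)² + (-1)² + (1)² = 1 + 1 + 1 + 1 = 4.
(H·H^T)[1][2] = Σ_j H[1][j]·H[2][j] = (-1)·(1) + (1)·(1) + (1)·(1) + (-1)·(-1) = -1 + 1 + 1 + 1 = 2.
Rows 1 and 2 are not orthogonal (dot product = 2 ≠ 0), so H is not a Hadamard matrix.

(3,3) entry = 4; (1,2) entry = 2.


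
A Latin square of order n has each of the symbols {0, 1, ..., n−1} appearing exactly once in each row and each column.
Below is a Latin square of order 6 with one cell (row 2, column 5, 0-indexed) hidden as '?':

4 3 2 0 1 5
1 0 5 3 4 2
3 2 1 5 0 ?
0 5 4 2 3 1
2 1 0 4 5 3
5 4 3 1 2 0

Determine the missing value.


Row 2 contains symbols [0, 1, 2, 3, 5] — missing [4].
Column 5 contains symbols [0, 1, 2, 3, 5] — missing [4].
The missing symbol must appear in both missing sets; intersection = [4].
Therefore the hidden value is 4.

Missing value = 4.


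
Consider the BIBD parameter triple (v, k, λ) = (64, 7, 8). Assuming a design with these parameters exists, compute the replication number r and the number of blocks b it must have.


Any 2-(v, k, λ) BIBD satisfies two necessary conditions:
  (i)  Each point sits in r blocks, and counting incidences through any fixed point gives r(k − 1) = λ(v − 1), so r = λ(v − 1)/(k − 1).
  (ii) Total incidences bk = vr, so b = vr/k.
Step 1: r = λ(v − 1)/(k − 1) = 8·(64 − 1)/(7 − 1) = 8·63/6 = 504/6 = 84.
Step 2: b = vr/k = 64·84/7 = 5376/7 = 768.
Check integrality: r = 84 ∈ Z ✓, b = 768 ∈ Z ✓.
(These identities are necessary conditions: they determine r and b for any design with these parameters, but do not by themselves prove that one exists.)

r = 84, b = 768.


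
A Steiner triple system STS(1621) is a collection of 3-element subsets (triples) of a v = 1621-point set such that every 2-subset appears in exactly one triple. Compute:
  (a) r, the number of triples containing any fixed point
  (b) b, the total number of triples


An STS(v) is a 2-(v, 3, 1) BIBD: block size k = 3, λ = 1.
Replication: r(k − 1) = λ(v − 1) ⇒ r·2 = 1621 − 1 = 1620 ⇒ r = 810.
Block count: b = v(v − 1)/6 = 1621·1620/6 = 2626020/6 = 437670.

r = 810, b = 437670.


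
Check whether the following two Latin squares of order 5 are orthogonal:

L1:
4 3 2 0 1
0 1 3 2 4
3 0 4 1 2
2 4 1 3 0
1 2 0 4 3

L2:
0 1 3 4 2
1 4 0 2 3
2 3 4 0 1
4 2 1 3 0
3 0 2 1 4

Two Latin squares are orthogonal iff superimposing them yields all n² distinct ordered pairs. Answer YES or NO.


Form the n² = 25 superimposed pairs (L1[i][j], L2[i][j]), row by row (rows and columns indexed from 0):
row 0: (4,0) (3,1) (2,3) (0,4) (1,2)
row 1: (0,1) (1,4) (3,0) (2,2) (4,3)
row 2: (3,2) (0,3) (4,4) (1,0) (2,1)
row 3: (2,4) (4,2) (1,1) (3,3) (0,0)
row 4: (1,3) (2,0) (0,2) (4,1) (3,4)
Orthogonality requires all 25 pairs distinct.
Check by first coordinate: for each symbol s of L1, list the L2 entries in the n cells where L1 = s; they must all differ.
  L1 = 0: L2 entries (in reading order) 4, 1, 3, 0, 2 — all 5 distinct ✓
  L1 = 1: L2 entries (in reading order) 2, 4, 0, 1, 3 — all 5 distinct ✓
  L1 = 2: L2 entries (in reading order) 3, 2, 1, 4, 0 — all 5 distinct ✓
  L1 = 3: L2 entries (in reading order) 1, 0, 2, 3, 4 — all 5 distinct ✓
  L1 = 4: L2 entries (in reading order) 0, 3, 4, 2, 1 — all 5 distinct ✓
Every symbol of L1 meets every symbol of L2 exactly once, so all 25 pairs are distinct (25 of 25).
Conclusion: YES.

YES


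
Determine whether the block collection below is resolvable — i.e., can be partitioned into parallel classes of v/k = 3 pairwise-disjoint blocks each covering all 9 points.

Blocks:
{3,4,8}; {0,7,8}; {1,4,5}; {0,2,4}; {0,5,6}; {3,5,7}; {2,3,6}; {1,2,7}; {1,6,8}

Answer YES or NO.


v = 9, block size k = 3, number of blocks = 9.
For resolvability, blocks must partition into parallel classes of size v/k = 3.
Total blocks must therefore be a multiple of 3: 9 = 3·3 + 0 ⇒ divisible ✓.
Greedy packing gives 3 candidate class(es). Each should be a full parallel class (size 3, covers all 9 points).
  Class 1 (3 blocks): {3,4,8}; {0,5,6}; {1,2,7}. Points covered: [0, 1, 2, 3, 4, 5, 6, 7, 8].
  Class 2 (3 blocks): {0,7,8}; {1,4,5}; {2,3,6}. Points covered: [0, 1, 2, 3, 4, 5, 6, 7, 8].
  Class 3 (3 blocks): {0,2,4}; {3,5,7}; {1,6,8}. Points covered: [0, 1, 2, 3, 4, 5, 6, 7, 8].
All classes full (size 3)? YES. All classes cover every point? YES.
Resolvable? YES.

YES


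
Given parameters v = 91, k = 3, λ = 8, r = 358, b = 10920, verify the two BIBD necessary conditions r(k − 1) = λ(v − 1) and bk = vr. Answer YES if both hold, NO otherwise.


Condition (i): r(k − 1) = 358·2 = 716; λ(v − 1) = 8·90 = 720. Match? NO.
Condition (ii): bk = 10920·3 = 32760; vr = 91·358 = 32578. Match? NO.
Both conditions hold? NO.

NO


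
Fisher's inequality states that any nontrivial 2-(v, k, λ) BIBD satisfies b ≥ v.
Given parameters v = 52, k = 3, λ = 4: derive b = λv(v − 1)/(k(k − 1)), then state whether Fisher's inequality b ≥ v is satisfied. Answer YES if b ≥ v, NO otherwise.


r = λ(v − 1)/(k − 1) = 4·51/2 = 102.
b = vr/k = 52·102/3 = 1768.
Fisher's inequality: b ≥ v ⇔ 1768 ≥ 52? YES.

YES


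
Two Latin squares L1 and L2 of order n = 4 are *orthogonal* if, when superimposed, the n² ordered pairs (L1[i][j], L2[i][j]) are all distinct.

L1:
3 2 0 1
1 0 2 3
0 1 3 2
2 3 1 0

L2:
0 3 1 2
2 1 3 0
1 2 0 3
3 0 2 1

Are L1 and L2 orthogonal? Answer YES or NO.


Form the n² = 16 superimposed pairs (L1[i][j], L2[i][j]), row by row (rows and columns indexed from 0):
row 0: (3,0) (2,3) (0,1) (1,2)
row 1: (1,2) (0,1) (2,3) (3,0)
row 2: (0,1) (1,2) (3,0) (2,3)
row 3: (2,3) (3,0) (1,2) (0,1)
Orthogonality requires all 16 pairs distinct.
But the pair (1,2) repeats: cell (0,3) has L1 = 1, L2 = 2, and cell (1,0) has L1 = 1, L2 = 2.
A repeated pair means some other pair never occurs (only 4 distinct pairs out of 16), so the squares are not orthogonal.
Conclusion: NO.

NO


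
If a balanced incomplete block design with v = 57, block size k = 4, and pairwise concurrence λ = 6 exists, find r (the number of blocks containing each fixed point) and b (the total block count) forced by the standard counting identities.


Any 2-(v, k, λ) BIBD satisfies two necessary conditions:
  (i)  Each point sits in r blocks, and counting incidences through any fixed point gives r(k − 1) = λ(v − 1), so r = λ(v − 1)/(k − 1).
  (ii) Total incidences bk = vr, so b = vr/k.
Step 1: r = λ(v − 1)/(k − 1) = 6·(57 − 1)/(4 − 1) = 6·56/3 = 336/3 = 112.
Step 2: b = vr/k = 57·112/4 = 6384/4 = 1596.
Check integrality: r = 112 ∈ Z ✓, b = 1596 ∈ Z ✓.
(These identities are necessary conditions: they determine r and b for any design with these parameters, but do not by themselves prove that one exists.)

r = 112, b = 1596.


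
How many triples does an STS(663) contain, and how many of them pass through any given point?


An STS(v) is a 2-(v, 3, 1) BIBD: block size k = 3, λ = 1.
Replication: r(k − 1) = λ(v − 1) ⇒ r·2 = 663 − 1 = 662 ⇒ r = 331.
Block count: b = v(v − 1)/6 = 663·662/6 = 438906/6 = 73151.
(Check via bk = vr: 73151·3 = 219453 = 663·331 = 219453 ✓.)

r = 331, b = 73151.


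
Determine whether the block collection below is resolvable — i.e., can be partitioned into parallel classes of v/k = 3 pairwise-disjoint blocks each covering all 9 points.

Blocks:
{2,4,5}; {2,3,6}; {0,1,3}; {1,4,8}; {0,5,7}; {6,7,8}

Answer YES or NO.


v = 9, block size k = 3, number of blocks = 6.
For resolvability, blocks must partition into parallel classes of size v/k = 3.
Total blocks must therefore be a multiple of 3: 6 = 3·2 + 0 ⇒ divisible ✓.
Greedy packing gives 2 candidate class(es). Each should be a full parallel class (size 3, covers all 9 points).
  Class 1 (3 blocks): {2,4,5}; {0,1,3}; {6,7,8}. Points covered: [0, 1, 2, 3, 4, 5, 6, 7, 8].
  Class 2 (3 blocks): {2,3,6}; {1,4,8}; {0,5,7}. Points covered: [0, 1, 2, 3, 4, 5, 6, 7, 8].
All classes full (size 3)? YES. All classes cover every point? YES.
Resolvable? YES.

YES


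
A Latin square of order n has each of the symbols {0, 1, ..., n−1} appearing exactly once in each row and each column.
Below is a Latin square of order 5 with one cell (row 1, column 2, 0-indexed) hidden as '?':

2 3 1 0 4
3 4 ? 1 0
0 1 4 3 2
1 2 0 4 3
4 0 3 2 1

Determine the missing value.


Row 1 contains symbols [0, 1, 3, 4] — missing [2].
Column 2 contains symbols [0, 1, 3, 4] — missing [2].
The missing symbol must appear in both missing sets; intersection = [2].
Therefore the hidden value is 2.

Missing value = 2.


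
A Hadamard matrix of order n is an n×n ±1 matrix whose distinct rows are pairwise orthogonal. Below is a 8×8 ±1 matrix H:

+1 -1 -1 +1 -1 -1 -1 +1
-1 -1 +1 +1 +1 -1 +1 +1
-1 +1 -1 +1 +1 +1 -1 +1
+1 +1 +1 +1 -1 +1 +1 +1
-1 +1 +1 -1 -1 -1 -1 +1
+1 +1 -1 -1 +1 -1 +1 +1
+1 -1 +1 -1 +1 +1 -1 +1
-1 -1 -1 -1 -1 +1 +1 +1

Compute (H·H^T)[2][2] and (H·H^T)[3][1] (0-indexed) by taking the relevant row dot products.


Row 1 of H: [-1, -1, 1, 1, 1, -1, 1, 1].
Row 2 of H: [-1, 1, -1, 1, 1, 1, -1, 1].
Row 3 of H: [1, 1, 1, 1, -1, 1, 1, 1].
(H·H^T)[2][2] = Σ_j H[2][j]·H[2][j] = (-1)² + (1)² + (-1)² + (1)² + (1)² + (1)² + (-1)² + (1)² = 1 + 1 + 1 + 1 + 1 + 1 + 1 + 1 = 8.
(H·H^T)[3][1] = Σ_j H[3][j]·H[1][j] = (1)·(-1) + (1)·(-1) + (1)·(1) + (1)·(1) + (-1)·(1) + (1)·(-1) + (1)·(1) + (1)·(1) = -1 + -1 + 1 + 1 + -1 + -1 + 1 + 1 = 0.
So rows 3 and 1 are orthogonal; the diagonal entry equals n = 8.

(2,2) entry = 8; (3,1) entry = 0.


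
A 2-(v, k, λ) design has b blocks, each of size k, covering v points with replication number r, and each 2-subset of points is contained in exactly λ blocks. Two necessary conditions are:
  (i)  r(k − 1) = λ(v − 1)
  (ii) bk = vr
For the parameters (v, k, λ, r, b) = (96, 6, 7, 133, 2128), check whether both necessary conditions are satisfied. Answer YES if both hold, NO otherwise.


Condition (i): r(k − 1) = 133·5 = 665; λ(v − 1) = 7·95 = 665. Match? YES.
Condition (ii): bk = 2128·6 = 12768; vr = 96·133 = 12768. Match? YES.
Both conditions hold? YES.

YES


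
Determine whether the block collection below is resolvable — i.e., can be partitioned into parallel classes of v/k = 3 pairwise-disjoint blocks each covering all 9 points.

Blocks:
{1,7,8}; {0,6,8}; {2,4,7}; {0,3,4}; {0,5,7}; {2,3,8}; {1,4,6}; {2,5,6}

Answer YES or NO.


v = 9, block size k = 3, number of blocks = 8.
For resolvability, blocks must partition into parallel classes of size v/k = 3.
Total blocks must therefore be a multiple of 3: 8 = 3·2 + 2 ⇒ not divisible ✗.
Resolvable? NO.

NO


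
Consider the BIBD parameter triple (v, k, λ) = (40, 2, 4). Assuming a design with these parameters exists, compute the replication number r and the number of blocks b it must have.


Any 2-(v, k, λ) BIBD satisfies two necessary conditions:
  (i)  Each point sits in r blocks, and counting incidences through any fixed point gives r(k − 1) = λ(v − 1), so r = λ(v − 1)/(k − 1).
  (ii) Total incidences bk = vr, so b = vr/k.
Step 1: r = λ(v − 1)/(k − 1) = 4·(40 − 1)/(2 − 1) = 4·39/1 = 156/1 = 156.
Step 2: b = vr/k = 40·156/2 = 6240/2 = 3120.
Check integrality: r = 156 ∈ Z ✓, b = 3120 ∈ Z ✓.
(These identities are necessary conditions: they determine r and b for any design with these parameters, but do not by themselves prove that one exists.)

r = 156, b = 3120.


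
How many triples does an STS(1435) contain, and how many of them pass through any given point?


An STS(v) is a 2-(v, 3, 1) BIBD: block size k = 3, λ = 1.
Replication: r(k − 1) = λ(v − 1) ⇒ r·2 = 1435 − 1 = 1434 ⇒ r = 717.
Block count: b = v(v − 1)/6 = 1435·1434/6 = 2057790/6 = 342965.
(Check via bk = vr: 342965·3 = 1028895 = 1435·717 = 1028895 ✓.)

r = 717, b = 342965.


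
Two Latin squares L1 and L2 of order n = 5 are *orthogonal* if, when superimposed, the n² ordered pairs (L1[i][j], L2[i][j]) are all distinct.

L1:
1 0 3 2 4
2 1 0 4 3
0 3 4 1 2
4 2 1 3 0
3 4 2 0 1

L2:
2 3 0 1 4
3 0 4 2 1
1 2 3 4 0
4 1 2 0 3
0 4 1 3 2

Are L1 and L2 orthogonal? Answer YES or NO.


Form the n² = 25 superimposed pairs (L1[i][j], L2[i][j]), row by row (rows and columns indexed from 0):
row 0: (1,2) (0,3) (3,0) (2,1) (4,4)
row 1: (2,3) (1,0) (0,4) (4,2) (3,1)
row 2: (0,1) (3,2) (4,3) (1,4) (2,0)
row 3: (4,4) (2,1) (1,2) (3,0) (0,3)
row 4: (3,0) (4,4) (2,1) (0,3) (1,2)
Orthogonality requires all 25 pairs distinct.
But the pair (4,4) repeats: cell (0,4) has L1 = 4, L2 = 4, and cell (3,0) has L1 = 4, L2 = 4.
A repeated pair means some other pair never occurs (only 15 distinct pairs out of 25), so the squares are not orthogonal.
Conclusion: NO.

NO


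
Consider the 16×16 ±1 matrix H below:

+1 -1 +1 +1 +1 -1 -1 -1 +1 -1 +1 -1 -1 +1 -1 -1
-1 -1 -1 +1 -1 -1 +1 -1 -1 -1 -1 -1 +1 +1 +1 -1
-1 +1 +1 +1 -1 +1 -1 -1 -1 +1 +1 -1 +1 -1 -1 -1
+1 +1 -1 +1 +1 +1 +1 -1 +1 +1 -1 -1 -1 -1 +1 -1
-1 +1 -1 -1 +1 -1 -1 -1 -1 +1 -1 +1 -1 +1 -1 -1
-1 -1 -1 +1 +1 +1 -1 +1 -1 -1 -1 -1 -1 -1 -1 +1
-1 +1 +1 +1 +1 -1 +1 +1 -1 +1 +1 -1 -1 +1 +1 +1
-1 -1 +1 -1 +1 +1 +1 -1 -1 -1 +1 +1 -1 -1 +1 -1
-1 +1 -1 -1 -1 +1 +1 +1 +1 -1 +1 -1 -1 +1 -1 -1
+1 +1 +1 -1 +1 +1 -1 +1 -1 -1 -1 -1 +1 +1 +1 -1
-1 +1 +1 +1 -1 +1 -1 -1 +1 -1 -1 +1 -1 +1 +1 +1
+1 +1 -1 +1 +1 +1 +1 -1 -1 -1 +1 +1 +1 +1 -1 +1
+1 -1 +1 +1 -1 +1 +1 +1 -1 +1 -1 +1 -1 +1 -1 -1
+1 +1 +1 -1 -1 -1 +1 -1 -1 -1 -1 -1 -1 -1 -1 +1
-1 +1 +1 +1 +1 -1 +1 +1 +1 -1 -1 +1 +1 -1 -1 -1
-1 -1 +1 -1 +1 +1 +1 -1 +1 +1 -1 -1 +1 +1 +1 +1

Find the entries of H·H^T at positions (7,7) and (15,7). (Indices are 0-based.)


Row 7 of H: [-1, -1, 1, -1, 1, 1, 1, -1, -1, -1, 1, 1, -1, -1, 1, -1].
Row 15 of H: [-1, -1, 1, -1, 1, 1, 1, -1, 1, 1, -1, -1, 1, 1, 1, 1].
(H·H^T)[7][7] = Σ_j H[7][j]·H[7][j] = (-1)² + (-1)² + (1)² + (-1)² + (1)² + (1)² + (1)² + (-1)² + (-1)² + (-1)² + (1)² + (1)² + (-1)² + (-1)² + (1)² + (-1)² = 1 + 1 + 1 + 1 + 1 + 1 + 1 + 1 + 1 + 1 + 1 + 1 + 1 + 1 + 1 + 1 = 16.
(H·H^T)[15][7] = Σ_j H[15][j]·H[7][j] = (-1)·(-1) + (-1)·(-1) + (1)·(1) + (-1)·(-1) + (1)·(1) + (1)·(1) + (1)·(1) + (-1)·(-1) + (1)·(-1) + (1)·(-1) + (-1)·(1) + (-1)·(1) + (1)·(-1) + (1)·(-1) + (1)·(1) + (1)·(-1) = 1 + 1 + 1 + 1 + 1 + 1 + 1 + 1 + -1 + -1 + -1 + -1 + -1 + -1 + 1 + -1 = 2.
Rows 15 and 7 are not orthogonal (dot product = 2 ≠ 0), so H is not a Hadamard matrix.

(7,7) entry = 16; (15,7) entry = 2.


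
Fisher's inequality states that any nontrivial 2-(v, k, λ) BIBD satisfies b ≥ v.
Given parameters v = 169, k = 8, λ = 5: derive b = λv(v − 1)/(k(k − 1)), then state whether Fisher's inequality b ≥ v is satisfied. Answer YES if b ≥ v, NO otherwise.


r = λ(v − 1)/(k − 1) = 5·168/7 = 120.
b = vr/k = 169·120/8 = 2535.
Fisher's inequality: b ≥ v ⇔ 2535 ≥ 169? YES.

YES


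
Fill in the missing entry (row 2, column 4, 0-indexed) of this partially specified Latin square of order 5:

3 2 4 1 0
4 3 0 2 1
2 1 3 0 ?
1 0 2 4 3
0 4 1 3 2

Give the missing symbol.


Row 2 contains symbols [0, 1, 2, 3] — missing [4].
Column 4 contains symbols [0, 1, 2, 3] — missing [4].
The missing symbol must appear in both missing sets; intersection = [4].
Therefore the hidden value is 4.

Missing value = 4.


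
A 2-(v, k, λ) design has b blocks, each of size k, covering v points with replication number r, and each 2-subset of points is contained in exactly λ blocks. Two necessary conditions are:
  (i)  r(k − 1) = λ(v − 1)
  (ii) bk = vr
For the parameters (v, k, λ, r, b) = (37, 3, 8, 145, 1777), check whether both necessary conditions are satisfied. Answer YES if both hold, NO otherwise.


Condition (i): r(k − 1) = 145·2 = 290; λ(v − 1) = 8·36 = 288. Match? NO.
Condition (ii): bk = 1777·3 = 5331; vr = 37·145 = 5365. Match? NO.
Both conditions hold? NO.

NO


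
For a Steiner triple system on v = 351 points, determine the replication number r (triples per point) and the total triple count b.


An STS(v) is a 2-(v, 3, 1) BIBD: block size k = 3, λ = 1.
Replication: r(k − 1) = λ(v − 1) ⇒ r·2 = 351 − 1 = 350 ⇒ r = 175.
Block count: b = v(v − 1)/6 = 351·350/6 = 122850/6 = 20475.
(Check via bk = vr: 20475·3 = 61425 = 351·175 = 61425 ✓.)

r = 175, b = 20475.


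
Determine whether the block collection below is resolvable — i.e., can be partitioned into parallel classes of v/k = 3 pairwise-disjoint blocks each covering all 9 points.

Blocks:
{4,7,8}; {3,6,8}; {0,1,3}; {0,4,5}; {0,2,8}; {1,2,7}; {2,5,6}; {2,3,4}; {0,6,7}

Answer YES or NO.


v = 9, block size k = 3, number of blocks = 9.
For resolvability, blocks must partition into parallel classes of size v/k = 3.
Total blocks must therefore be a multiple of 3: 9 = 3·3 + 0 ⇒ divisible ✓.
Consider block {0,2,8}. It intersects every other block in the collection, so no parallel class of size 3 can contain it.
Since every block must belong to some parallel class in a resolution, the collection cannot be partitioned into parallel classes.
Resolvable? NO.

NO


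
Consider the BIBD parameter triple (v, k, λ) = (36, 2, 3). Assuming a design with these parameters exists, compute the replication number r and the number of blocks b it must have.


Any 2-(v, k, λ) BIBD satisfies two necessary conditions:
  (i)  Each point sits in r blocks, and counting incidences through any fixed point gives r(k − 1) = λ(v − 1), so r = λ(v − 1)/(k − 1).
  (ii) Total incidences bk = vr, so b = vr/k.
Step 1: r = λ(v − 1)/(k − 1) = 3·(36 − 1)/(2 − 1) = 3·35/1 = 105/1 = 105.
Step 2: b = vr/k = 36·105/2 = 3780/2 = 1890.
Check integrality: r = 105 ∈ Z ✓, b = 1890 ∈ Z ✓.
(These identities are necessary conditions: they determine r and b for any design with these parameters, but do not by themselves prove that one exists.)

r = 105, b = 1890.


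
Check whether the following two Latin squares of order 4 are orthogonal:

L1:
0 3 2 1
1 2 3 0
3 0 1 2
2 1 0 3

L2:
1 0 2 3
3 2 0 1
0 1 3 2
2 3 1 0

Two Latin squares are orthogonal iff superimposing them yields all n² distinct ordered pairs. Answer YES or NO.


Form the n² = 16 superimposed pairs (L1[i][j], L2[i][j]), row by row (rows and columns indexed from 0):
row 0: (0,1) (3,0) (2,2) (1,3)
row 1: (1,3) (2,2) (3,0) (0,1)
row 2: (3,0) (0,1) (1,3) (2,2)
row 3: (2,2) (1,3) (0,1) (3,0)
Orthogonality requires all 16 pairs distinct.
But the pair (1,3) repeats: cell (0,3) has L1 = 1, L2 = 3, and cell (1,0) has L1 = 1, L2 = 3.
A repeated pair means some other pair never occurs (only 4 distinct pairs out of 16), so the squares are not orthogonal.
Conclusion: NO.

NO


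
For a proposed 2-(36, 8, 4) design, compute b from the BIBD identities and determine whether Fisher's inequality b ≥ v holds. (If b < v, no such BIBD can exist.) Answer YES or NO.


b = λv(v − 1)/(k(k − 1)) = 4·36·35/(8·7) = 5040/56 = 90.
Compare with v = 36: b ≥ v, so Fisher's inequality holds.

YES


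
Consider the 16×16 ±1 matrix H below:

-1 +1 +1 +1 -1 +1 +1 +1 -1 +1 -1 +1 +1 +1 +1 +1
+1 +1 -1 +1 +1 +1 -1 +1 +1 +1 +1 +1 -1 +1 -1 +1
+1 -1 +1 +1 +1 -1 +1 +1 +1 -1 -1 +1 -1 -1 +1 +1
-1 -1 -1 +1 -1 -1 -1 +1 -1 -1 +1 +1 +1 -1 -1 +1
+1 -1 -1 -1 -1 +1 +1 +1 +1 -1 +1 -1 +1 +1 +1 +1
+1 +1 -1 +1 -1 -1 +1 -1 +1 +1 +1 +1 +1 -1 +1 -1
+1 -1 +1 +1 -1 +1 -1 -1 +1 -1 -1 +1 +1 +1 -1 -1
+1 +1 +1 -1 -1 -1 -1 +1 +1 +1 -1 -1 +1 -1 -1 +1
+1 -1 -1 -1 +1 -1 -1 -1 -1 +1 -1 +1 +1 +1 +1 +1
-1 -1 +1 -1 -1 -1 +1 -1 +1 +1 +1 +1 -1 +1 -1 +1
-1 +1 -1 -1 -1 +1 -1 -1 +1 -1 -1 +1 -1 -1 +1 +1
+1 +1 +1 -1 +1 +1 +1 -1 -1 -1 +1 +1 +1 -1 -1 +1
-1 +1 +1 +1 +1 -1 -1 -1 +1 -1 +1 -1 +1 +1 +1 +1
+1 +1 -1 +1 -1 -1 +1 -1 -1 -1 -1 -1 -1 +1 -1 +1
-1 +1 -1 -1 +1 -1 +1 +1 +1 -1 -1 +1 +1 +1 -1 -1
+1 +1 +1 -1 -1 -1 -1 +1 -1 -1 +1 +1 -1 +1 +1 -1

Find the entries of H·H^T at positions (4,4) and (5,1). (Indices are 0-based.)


Row 1 of H: [1, 1, -1, 1, 1, 1, -1, 1, 1, 1, 1, 1, -1, 1, -1, 1].
Row 4 of H: [1, -1, -1, -1, -1, 1, 1, 1, 1, -1, 1, -1, 1, 1, 1, 1].
Row 5 of H: [1, 1, -1, 1, -1, -1, 1, -1, 1, 1, 1, 1, 1, -1, 1, -1].
(H·H^T)[4][4] = Σ_j H[4][j]·H[4][j] = (1)² + (-1)² + (-1)² + (-1)² + (-1)² + (1)² + (1)² + (1)² + (1)² + (-1)² + (1)² + (-1)² + (1)² + (1)² + (1)² + (1)² = 1 + 1 + 1 + 1 + 1 + 1 + 1 + 1 + 1 + 1 + 1 + 1 + 1 + 1 + 1 + 1 = 16.
(H·H^T)[5][1] = Σ_j H[5][j]·H[1][j] = (1)·(1) + (1)·(1) + (-1)·(-1) + (1)·(1) + (-1)·(1) + (-1)·(1) + (1)·(-1) + (-1)·(1) + (1)·(1) + (1)·(1) + (1)·(1) + (1)·(1) + (1)·(-1) + (-1)·(1) + (1)·(-1) + (-1)·(1) = 1 + 1 + 1 + 1 + -1 + -1 + -1 + -1 + 1 + 1 + 1 + 1 + -1 + -1 + -1 + -1 = 0.
So rows 5 and 1 are orthogonal; the diagonal entry equals n = 16.

(4,4) entry = 16; (5,1) entry = 0.


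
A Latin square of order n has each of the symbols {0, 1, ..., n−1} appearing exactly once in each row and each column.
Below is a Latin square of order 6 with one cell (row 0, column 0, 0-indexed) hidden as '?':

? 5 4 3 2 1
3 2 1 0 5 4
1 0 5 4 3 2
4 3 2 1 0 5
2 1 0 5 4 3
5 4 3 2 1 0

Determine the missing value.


Row 0 contains symbols [1, 2, 3, 4, 5] — missing [0].
Column 0 contains symbols [1, 2, 3, 4, 5] — missing [0].
The missing symbol must appear in both missing sets; intersection = [0].
Therefore the hidden value is 0.

Missing value = 0.


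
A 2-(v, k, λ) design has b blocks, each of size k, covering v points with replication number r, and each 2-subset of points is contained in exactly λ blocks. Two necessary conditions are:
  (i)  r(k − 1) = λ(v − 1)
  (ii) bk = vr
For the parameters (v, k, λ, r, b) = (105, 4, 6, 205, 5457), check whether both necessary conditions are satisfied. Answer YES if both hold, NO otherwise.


Condition (i): r(k − 1) = 205·3 = 615; λ(v − 1) = 6·104 = 624. Match? NO.
Condition (ii): bk = 5457·4 = 21828; vr = 105·205 = 21525. Match? NO.
Both conditions hold? NO.

NO


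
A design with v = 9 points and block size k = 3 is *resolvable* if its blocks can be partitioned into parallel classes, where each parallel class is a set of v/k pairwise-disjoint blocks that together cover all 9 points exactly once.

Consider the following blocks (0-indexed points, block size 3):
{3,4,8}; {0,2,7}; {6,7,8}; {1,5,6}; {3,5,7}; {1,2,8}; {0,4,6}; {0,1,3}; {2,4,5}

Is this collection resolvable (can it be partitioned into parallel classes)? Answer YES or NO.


v = 9, block size k = 3, number of blocks = 9.
For resolvability, blocks must partition into parallel classes of size v/k = 3.
Total blocks must therefore be a multiple of 3: 9 = 3·3 + 0 ⇒ divisible ✓.
Greedy packing gives 3 candidate class(es). Each should be a full parallel class (size 3, covers all 9 points).
  Class 1 (3 blocks): {3,4,8}; {0,2,7}; {1,5,6}. Points covered: [0, 1, 2, 3, 4, 5, 6, 7, 8].
  Class 2 (3 blocks): {6,7,8}; {0,1,3}; {2,4,5}. Points covered: [0, 1, 2, 3, 4, 5, 6, 7, 8].
  Class 3 (3 blocks): {3,5,7}; {1,2,8}; {0,4,6}. Points covered: [0, 1, 2, 3, 4, 5, 6, 7, 8].
All classes full (size 3)? YES. All classes cover every point? YES.
Resolvable? YES.

YES


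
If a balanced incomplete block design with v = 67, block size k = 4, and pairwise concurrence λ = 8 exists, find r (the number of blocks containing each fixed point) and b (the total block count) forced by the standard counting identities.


Any 2-(v, k, λ) BIBD satisfies two necessary conditions:
  (i)  Each point sits in r blocks, and counting incidences through any fixed point gives r(k − 1) = λ(v − 1), so r = λ(v − 1)/(k − 1).
  (ii) Total incidences bk = vr, so b = vr/k.
Step 1: r = λ(v − 1)/(k − 1) = 8·(67 − 1)/(4 − 1) = 8·66/3 = 528/3 = 176.
Step 2: b = vr/k = 67·176/4 = 11792/4 = 2948.
Check integrality: r = 176 ∈ Z ✓, b = 2948 ∈ Z ✓.
(These identities are necessary conditions: they determine r and b for any design with these parameters, but do not by themselves prove that one exists.)

r = 176, b = 2948.


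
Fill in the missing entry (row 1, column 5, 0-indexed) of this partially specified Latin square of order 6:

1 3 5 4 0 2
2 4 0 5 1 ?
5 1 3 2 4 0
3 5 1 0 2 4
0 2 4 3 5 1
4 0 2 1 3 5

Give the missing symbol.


Row 1 contains symbols [0, 1, 2, 4, 5] — missing [3].
Column 5 contains symbols [0, 1, 2, 4, 5] — missing [3].
The missing symbol must appear in both missing sets; intersection = [3].
Therefore the hidden value is 3.

Missing value = 3.


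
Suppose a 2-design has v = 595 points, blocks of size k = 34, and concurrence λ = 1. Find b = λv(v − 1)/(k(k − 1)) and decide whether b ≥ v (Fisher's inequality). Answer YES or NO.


b = λv(v − 1)/(k(k − 1)) = 1·595·594/(34·33) = 353430/1122 = 315.
Compare with v = 595: b < v, so Fisher's inequality fails.

NO


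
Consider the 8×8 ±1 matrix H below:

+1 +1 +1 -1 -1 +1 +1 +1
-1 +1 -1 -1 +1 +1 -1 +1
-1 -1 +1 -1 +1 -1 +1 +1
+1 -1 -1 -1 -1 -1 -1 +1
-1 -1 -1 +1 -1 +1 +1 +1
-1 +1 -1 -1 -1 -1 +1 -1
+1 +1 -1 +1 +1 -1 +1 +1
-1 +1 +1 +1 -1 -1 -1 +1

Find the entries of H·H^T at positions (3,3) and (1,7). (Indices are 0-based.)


Row 1 of H: [-1, 1, -1, -1, 1, 1, -1, 1].
Row 3 of H: [1, -1, -1, -1, -1, -1, -1, 1].
Row 7 of H: [-1, 1, 1, 1, -1, -1, -1, 1].
(H·H^T)[3][3] = Σ_j H[3][j]·H[3][j] = (1)² + (-1)² + (-1)² + (-1)² + (-1)² + (-1)² + (-1)² + (1)² = 1 + 1 + 1 + 1 + 1 + 1 + 1 + 1 = 8.
(H·H^T)[1][7] = Σ_j H[1][j]·H[7][j] = (-1)·(-1) + (1)·(1) + (-1)·(1) + (-1)·(1) + (1)·(-1) + (1)·(-1) + (-1)·(-1) + (1)·(1) = 1 + 1 + -1 + -1 + -1 + -1 + 1 + 1 = 0.
So rows 1 and 7 are orthogonal; the diagonal entry equals n = 8.

(3,3) entry = 8; (1,7) entry = 0.


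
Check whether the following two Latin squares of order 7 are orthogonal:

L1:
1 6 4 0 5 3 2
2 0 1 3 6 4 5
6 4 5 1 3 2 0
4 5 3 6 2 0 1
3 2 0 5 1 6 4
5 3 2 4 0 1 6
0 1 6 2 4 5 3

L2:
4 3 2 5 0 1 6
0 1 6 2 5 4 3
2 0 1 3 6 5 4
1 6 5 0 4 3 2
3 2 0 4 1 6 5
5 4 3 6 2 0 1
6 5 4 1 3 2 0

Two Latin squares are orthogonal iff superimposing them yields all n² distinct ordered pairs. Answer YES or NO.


Form the n² = 49 superimposed pairs (L1[i][j], L2[i][j]), row by row (rows and columns indexed from 0):
row 0: (1,4) (6,3) (4,2) (0,5) (5,0) (3,1) (2,6)
row 1: (2,0) (0,1) (1,6) (3,2) (6,5) (4,4) (5,3)
row 2: (6,2) (4,0) (5,1) (1,3) (3,6) (2,5) (0,4)
row 3: (4,1) (5,6) (3,5) (6,0) (2,4) (0,3) (1,2)
row 4: (3,3) (2,2) (0,0) (5,4) (1,1) (6,6) (4,5)
row 5: (5,5) (3,4) (2,3) (4,6) (0,2) (1,0) (6,1)
row 6: (0,6) (1,5) (6,4) (2,1) (4,3) (5,2) (3,0)
Orthogonality requires all 49 pairs distinct.
Check by first coordinate: for each symbol s of L1, list the L2 entries in the n cells where L1 = s; they must all differ.
  L1 = 0: L2 entries (in reading order) 5, 1, 4, 3, 0, 2, 6 — all 7 distinct ✓
  L1 = 1: L2 entries (in reading order) 4, 6, 3, 2, 1, 0, 5 — all 7 distinct ✓
  L1 = 2: L2 entries (in reading order) 6, 0, 5, 4, 2, 3, 1 — all 7 distinct ✓
  L1 = 3: L2 entries (in reading order) 1, 2, 6, 5, 3, 4, 0 — all 7 distinct ✓
  L1 = 4: L2 entries (in reading order) 2, 4, 0, 1, 5, 6, 3 — all 7 distinct ✓
  L1 = 5: L2 entries (in reading order) 0, 3, 1, 6, 4, 5, 2 — all 7 distinct ✓
  L1 = 6: L2 entries (in reading order) 3, 5, 2, 0, 6, 1, 4 — all 7 distinct ✓
Every symbol of L1 meets every symbol of L2 exactly once, so all 49 pairs are distinct (49 of 49).
Conclusion: YES.

YES


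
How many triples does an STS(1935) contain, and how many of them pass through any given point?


An STS(v) is a 2-(v, 3, 1) BIBD: block size k = 3, λ = 1.
Replication: r(k − 1) = λ(v − 1) ⇒ r·2 = 1935 − 1 = 1934 ⇒ r = 967.
Block count: b = v(v − 1)/6 = 1935·1934/6 = 3742290/6 = 623715.

r = 967, b = 623715.


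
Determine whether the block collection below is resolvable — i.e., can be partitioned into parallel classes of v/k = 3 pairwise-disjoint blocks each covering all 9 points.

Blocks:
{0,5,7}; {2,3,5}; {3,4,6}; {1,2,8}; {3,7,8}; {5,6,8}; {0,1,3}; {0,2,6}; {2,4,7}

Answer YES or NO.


v = 9, block size k = 3, number of blocks = 9.
For resolvability, blocks must partition into parallel classes of size v/k = 3.
Total blocks must therefore be a multiple of 3: 9 = 3·3 + 0 ⇒ divisible ✓.
Consider block {2,3,5}. It intersects every other block in the collection, so no parallel class of size 3 can contain it.
Since every block must belong to some parallel class in a resolution, the collection cannot be partitioned into parallel classes.
Resolvable? NO.

NO


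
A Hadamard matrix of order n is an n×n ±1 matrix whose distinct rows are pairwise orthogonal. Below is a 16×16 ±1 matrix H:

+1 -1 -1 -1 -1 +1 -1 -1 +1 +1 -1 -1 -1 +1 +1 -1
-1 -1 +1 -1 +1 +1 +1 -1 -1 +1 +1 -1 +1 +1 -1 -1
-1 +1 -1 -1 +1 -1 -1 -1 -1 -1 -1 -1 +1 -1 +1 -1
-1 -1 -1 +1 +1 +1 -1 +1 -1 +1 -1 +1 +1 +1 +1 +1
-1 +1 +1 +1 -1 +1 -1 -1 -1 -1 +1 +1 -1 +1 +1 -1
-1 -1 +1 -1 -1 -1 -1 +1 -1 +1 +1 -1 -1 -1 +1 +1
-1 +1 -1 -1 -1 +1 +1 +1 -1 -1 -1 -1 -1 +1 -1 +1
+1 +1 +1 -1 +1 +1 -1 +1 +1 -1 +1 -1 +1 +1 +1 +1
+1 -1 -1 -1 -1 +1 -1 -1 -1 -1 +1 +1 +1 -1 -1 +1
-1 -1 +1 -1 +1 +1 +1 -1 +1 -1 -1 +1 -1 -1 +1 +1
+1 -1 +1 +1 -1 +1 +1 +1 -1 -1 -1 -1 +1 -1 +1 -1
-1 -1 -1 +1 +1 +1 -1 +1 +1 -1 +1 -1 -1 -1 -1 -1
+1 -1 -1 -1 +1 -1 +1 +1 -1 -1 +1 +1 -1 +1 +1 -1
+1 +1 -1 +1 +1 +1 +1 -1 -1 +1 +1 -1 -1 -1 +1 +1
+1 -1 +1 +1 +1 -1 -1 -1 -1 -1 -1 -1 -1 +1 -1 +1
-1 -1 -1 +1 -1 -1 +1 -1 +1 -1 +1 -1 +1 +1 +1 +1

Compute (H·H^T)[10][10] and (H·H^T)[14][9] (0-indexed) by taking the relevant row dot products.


Row 9 of H: [-1, -1, 1, -1, 1, 1, 1, -1, 1, -1, -1, 1, -1, -1, 1, 1].
Row 10 of H: [1, -1, 1, 1, -1, 1, 1, 1, -1, -1, -1, -1, 1, -1, 1, -1].
Row 14 of H: [1, -1, 1, 1, 1, -1, -1, -1, -1, -1, -1, -1, -1, 1, -1, 1].
(H·H^T)[10][10] = Σ_j H[10][j]·H[10][j] = (1)² + (-1)² + (1)² + (1)² + (-1)² + (1)² + (1)² + (1)² + (-1)² + (-1)² + (-1)² + (-1)² + (1)² + (-1)² + (1)² + (-1)² = 1 + 1 + 1 + 1 + 1 + 1 + 1 + 1 + 1 + 1 + 1 + 1 + 1 + 1 + 1 + 1 = 16.
(H·H^T)[14][9] = Σ_j H[14][j]·H[9][j] = (1)·(-1) + (-1)·(-1) + (1)·(1) + (1)·(-1) + (1)·(1) + (-1)·(1) + (-1)·(1) + (-1)·(-1) + (-1)·(1) + (-1)·(-1) + (-1)·(-1) + (-1)·(1) + (-1)·(-1) + (1)·(-1) + (-1)·(1) + (1)·(1) = -1 + 1 + 1 + -1 + 1 + -1 + -1 + 1 + -1 + 1 + 1 + -1 + 1 + -1 + -1 + 1 = 0.
So rows 14 and 9 are orthogonal; the diagonal entry equals n = 16.

(10,10) entry = 16; (14,9) entry = 0.


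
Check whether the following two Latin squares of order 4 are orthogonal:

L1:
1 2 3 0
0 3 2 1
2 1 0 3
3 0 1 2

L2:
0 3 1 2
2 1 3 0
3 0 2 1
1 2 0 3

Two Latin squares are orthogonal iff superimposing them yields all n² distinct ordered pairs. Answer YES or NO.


Form the n² = 16 superimposed pairs (L1[i][j], L2[i][j]), row by row (rows and columns indexed from 0):
row 0: (1,0) (2,3) (3,1) (0,2)
row 1: (0,2) (3,1) (2,3) (1,0)
row 2: (2,3) (1,0) (0,2) (3,1)
row 3: (3,1) (0,2) (1,0) (2,3)
Orthogonality requires all 16 pairs distinct.
But the pair (0,2) repeats: cell (0,3) has L1 = 0, L2 = 2, and cell (1,0) has L1 = 0, L2 = 2.
A repeated pair means some other pair never occurs (only 4 distinct pairs out of 16), so the squares are not orthogonal.
Conclusion: NO.

NO


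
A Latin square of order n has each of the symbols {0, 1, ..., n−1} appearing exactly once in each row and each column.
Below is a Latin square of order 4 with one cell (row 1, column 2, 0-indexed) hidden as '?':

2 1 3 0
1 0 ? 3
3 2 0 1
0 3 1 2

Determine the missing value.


Row 1 contains symbols [0, 1, 3] — missing [2].
Column 2 contains symbols [0, 1, 3] — missing [2].
The missing symbol must appear in both missing sets; intersection = [2].
Therefore the hidden value is 2.

Missing value = 2.


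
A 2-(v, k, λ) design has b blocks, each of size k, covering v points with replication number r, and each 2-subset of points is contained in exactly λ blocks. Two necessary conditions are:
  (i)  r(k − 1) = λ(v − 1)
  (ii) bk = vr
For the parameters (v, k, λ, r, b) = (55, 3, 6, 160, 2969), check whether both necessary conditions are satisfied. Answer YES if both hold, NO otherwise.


Condition (i): r(k − 1) = 160·2 = 320; λ(v − 1) = 6·54 = 324. Match? NO.
Condition (ii): bk = 2969·3 = 8907; vr = 55·160 = 8800. Match? NO.
Both conditions hold? NO.

NO


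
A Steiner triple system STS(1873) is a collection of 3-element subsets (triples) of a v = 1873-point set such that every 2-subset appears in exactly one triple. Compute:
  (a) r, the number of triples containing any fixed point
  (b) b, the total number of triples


An STS(v) is a 2-(v, 3, 1) BIBD: block size k = 3, λ = 1.
Replication: r(k − 1) = λ(v − 1) ⇒ r·2 = 1873 − 1 = 1872 ⇒ r = 936.
Block count: bk = vr ⇒ b·3 = 1873·936 = 1753128 ⇒ b = 584376.
(Check via b = v(v − 1)/6 = 1873·1872/6 = 3506256/6 = 584376.)

r = 936, b = 584376.


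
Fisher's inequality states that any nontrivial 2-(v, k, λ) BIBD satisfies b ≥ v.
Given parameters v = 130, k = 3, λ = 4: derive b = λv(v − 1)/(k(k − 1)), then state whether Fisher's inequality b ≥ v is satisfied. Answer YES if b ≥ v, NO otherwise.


b = λv(v − 1)/(k(k − 1)) = 4·130·129/(3·2) = 67080/6 = 11180.
Compare with v = 130: b ≥ v, so Fisher's inequality holds.

YES
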